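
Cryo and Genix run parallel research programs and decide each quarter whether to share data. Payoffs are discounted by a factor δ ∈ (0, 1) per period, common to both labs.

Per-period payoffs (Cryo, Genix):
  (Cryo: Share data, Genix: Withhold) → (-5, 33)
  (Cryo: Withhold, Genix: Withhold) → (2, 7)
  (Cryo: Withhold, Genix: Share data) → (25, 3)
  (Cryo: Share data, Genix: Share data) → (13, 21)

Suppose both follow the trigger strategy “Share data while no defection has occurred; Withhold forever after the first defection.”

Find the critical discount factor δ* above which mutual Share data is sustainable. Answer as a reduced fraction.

12/23

Cryo's threshold: (25−13)/(25−2) = 12/23.
Genix's threshold: (33−21)/(33−7) = 6/13.
12/23 > 6/13, so Cryo binds and δ* = 12/23.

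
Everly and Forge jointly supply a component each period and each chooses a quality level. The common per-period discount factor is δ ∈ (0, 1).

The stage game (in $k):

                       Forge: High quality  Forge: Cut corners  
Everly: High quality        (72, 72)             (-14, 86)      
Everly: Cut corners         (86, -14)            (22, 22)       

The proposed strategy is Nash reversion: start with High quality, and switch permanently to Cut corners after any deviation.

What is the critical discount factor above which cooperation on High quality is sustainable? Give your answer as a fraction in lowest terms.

7/32

Under grim trigger the critical discount factor is (T−C)/(T−P) with T = 86, C = 72, P = 22.
δ* = (86−72)/(86−22) = 14/64 = 7/32.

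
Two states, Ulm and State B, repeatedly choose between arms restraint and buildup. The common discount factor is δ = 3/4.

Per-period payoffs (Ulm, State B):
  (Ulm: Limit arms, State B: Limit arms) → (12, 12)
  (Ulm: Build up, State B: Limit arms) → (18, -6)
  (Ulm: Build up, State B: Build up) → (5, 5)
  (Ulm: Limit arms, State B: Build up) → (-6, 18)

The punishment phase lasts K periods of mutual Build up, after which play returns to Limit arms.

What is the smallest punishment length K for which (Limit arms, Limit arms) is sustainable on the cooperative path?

No profitable deviation requires (12−5)(δ+…+δ^K) ≥ 18−12, i.e. δ+…+δ^K ≥ 6/7 ≈ 0.8571.
With δ = 3/4, the partial sums are K=1: 0.7500, K=2: 1.3125.
K = 2 is the first length at which the sum reaches 0.8571.

2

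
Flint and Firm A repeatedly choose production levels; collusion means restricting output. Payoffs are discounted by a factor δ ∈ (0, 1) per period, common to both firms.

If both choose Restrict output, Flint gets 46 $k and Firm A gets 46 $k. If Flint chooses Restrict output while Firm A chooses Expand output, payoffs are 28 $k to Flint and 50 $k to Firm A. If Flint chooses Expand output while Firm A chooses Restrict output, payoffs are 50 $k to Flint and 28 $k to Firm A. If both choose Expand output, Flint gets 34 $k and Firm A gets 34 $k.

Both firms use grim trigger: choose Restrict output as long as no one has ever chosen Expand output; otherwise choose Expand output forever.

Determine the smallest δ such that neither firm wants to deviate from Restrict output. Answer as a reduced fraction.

One-period gain from deviating is 50 − 46 = 4. The loss is 46 − 34 = 12 in every subsequent period, with present value 12·δ/(1−δ).
Deviation is unprofitable when 12·δ/(1−δ) ≥ 4, i.e. δ/(1−δ) ≥ 1/3.
Equivalently δ ≥ 4/(4+12) = 1/4.

1/4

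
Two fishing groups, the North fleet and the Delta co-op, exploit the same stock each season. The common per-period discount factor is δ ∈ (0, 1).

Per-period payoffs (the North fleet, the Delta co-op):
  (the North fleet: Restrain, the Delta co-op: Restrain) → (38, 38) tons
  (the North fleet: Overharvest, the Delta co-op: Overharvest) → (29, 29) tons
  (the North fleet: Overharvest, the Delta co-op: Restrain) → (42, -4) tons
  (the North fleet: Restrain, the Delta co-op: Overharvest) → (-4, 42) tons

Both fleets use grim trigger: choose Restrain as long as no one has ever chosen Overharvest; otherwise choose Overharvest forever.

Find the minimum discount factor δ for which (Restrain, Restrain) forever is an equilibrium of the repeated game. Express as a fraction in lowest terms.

4/13

One-period gain from deviating is 42 − 38 = 4. The loss is 38 − 29 = 9 in every subsequent period, with present value 9·δ/(1−δ).
Deviation is unprofitable when 9·δ/(1−δ) ≥ 4, i.e. δ/(1−δ) ≥ 4/9.
Equivalently δ ≥ 4/(4+9) = 4/13.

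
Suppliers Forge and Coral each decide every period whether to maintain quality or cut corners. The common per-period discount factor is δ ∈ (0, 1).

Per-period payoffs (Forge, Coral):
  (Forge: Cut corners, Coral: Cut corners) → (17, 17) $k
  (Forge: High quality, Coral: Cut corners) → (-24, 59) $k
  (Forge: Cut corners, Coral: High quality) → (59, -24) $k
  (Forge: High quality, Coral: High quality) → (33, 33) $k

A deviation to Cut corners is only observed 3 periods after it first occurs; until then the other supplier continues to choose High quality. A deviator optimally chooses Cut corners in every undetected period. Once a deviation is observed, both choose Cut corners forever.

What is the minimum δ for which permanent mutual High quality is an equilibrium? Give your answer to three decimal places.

0.852

Deviating for the 3 undetected periods gains 59−33 = 26 per period over cooperation, then loses 33−17 = 16 per period forever once punishment starts.
Gain: 26(1 + δ + … + δ^2); loss: 16·δ^3/(1−δ).
No profitable deviation ⇔ 26(1−δ^3) ≤ 16·δ^3, i.e. δ^3 ≥ 26/(26+16) = 13/21.
Hence δ ≥ (13/21)^(1/3) ≈ 0.852.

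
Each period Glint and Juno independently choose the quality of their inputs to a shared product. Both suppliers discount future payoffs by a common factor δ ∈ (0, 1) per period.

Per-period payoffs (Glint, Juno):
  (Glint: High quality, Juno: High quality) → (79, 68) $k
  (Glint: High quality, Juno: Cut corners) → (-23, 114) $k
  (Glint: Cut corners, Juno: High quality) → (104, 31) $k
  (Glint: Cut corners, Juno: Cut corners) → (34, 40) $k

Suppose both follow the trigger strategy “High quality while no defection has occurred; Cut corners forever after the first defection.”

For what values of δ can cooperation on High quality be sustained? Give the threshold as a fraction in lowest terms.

Glint: cooperation gives 79 each period; deviation gives 104 once then 34 forever.
  79/(1−δ) ≥ 104 + 34δ/(1−δ) ⇒ δ ≥ 25/70 = 5/14.
Juno: cooperation gives 68 each period; deviation gives 114 once then 40 forever.
  δ ≥ 46/74 = 23/37.
Both must hold, so the binding constraint is Juno's: δ ≥ 23/37.

23/37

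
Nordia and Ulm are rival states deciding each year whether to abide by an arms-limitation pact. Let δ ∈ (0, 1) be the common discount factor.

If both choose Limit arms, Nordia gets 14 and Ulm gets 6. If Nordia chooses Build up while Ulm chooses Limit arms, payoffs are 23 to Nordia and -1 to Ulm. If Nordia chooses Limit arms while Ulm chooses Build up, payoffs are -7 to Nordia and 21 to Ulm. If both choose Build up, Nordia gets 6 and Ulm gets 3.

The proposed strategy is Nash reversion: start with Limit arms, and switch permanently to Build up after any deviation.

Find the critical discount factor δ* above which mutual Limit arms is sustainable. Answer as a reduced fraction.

5/6

Nordia's threshold: (23−14)/(23−6) = 9/17.
Ulm's threshold: (21−6)/(21−3) = 5/6.
9/17 < 5/6, so Ulm binds and δ* = 5/6.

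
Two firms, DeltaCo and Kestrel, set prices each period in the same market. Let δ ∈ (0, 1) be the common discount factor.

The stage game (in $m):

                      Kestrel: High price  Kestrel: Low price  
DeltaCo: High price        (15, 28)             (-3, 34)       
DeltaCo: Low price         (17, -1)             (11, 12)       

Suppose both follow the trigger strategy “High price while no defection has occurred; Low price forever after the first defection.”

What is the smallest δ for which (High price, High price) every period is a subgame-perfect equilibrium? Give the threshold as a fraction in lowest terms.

For DeltaCo: deviation gain 17−15 = 2, per-period punishment loss 15−11 = 4. IC gives δ ≥ 2/6 = 1/3.
For Kestrel: gain 6, loss 16 per period, so δ ≥ 6/22 = 3/11.
The tighter constraint is DeltaCo's, so cooperation needs δ ≥ 1/3.

1/3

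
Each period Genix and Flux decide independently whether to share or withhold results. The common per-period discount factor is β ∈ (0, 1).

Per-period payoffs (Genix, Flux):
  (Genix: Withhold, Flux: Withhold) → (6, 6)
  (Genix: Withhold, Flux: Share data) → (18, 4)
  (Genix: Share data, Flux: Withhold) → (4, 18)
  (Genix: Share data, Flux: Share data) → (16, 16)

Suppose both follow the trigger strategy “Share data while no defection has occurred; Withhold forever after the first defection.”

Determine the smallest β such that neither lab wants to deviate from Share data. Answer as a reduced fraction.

16/(1−β) ≥ 18 + 6β/(1−β)
16 ≥ 18 − 12β
β ≥ 2/12 = 1/6.

1/6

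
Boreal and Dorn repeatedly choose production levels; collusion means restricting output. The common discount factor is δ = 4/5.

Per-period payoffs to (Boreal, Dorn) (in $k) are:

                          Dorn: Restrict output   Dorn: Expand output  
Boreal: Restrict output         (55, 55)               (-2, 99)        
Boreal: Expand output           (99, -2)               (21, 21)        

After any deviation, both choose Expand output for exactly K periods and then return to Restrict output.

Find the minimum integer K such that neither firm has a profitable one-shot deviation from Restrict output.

2

IC: δ(1−δ^K)/(1−δ) ≥ (99−55)/(55−21) = 22/17.
With δ = 4/5: need 1 − δ^K ≥ 22/17·(1−4/5)/(4/5), i.e. δ^K ≤ 0.6765.
Since (4/5)^1 = 0.8000 and (4/5)^2 = 0.6400, the smallest such K is 2.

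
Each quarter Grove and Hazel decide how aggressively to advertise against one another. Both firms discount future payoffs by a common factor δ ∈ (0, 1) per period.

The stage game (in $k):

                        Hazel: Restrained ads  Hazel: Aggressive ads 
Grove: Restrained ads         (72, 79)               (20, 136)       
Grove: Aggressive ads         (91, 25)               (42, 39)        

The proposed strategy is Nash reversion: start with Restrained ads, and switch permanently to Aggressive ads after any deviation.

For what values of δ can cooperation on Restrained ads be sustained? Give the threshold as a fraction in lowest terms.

Grove: cooperation gives 72 each period; deviation gives 91 once then 42 forever.
  72/(1−δ) ≥ 91 + 42δ/(1−δ) ⇒ δ ≥ 19/49.
Hazel: cooperation gives 79 each period; deviation gives 136 once then 39 forever.
  δ ≥ 57/97.
Both must hold, so the binding constraint is Hazel's: δ ≥ 57/97.

57/97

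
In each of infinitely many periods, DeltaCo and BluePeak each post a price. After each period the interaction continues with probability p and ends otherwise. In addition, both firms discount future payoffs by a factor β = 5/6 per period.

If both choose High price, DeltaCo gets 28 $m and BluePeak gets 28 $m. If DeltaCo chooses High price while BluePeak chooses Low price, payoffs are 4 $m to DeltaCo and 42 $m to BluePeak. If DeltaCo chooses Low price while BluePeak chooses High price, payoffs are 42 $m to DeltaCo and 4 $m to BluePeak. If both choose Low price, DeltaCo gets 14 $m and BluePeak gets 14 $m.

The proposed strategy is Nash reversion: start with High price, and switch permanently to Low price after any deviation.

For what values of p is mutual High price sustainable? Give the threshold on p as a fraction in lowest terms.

3/5

With continuation probability p and discount β, the effective per-period discount factor is βp.
Grim-trigger IC: βp ≥ (42−28)/(42−14) = 1/2.
So p ≥ (1/2)/(5/6) = 3/5.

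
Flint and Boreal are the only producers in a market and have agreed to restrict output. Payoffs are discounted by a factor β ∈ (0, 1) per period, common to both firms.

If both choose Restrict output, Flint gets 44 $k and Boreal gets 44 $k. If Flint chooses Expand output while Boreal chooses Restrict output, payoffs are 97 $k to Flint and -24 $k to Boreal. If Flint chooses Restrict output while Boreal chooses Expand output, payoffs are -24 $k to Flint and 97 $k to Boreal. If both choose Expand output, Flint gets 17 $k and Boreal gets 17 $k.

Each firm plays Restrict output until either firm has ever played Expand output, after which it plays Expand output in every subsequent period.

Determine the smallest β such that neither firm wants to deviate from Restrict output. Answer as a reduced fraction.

One-period gain from deviating is 97 − 44 = 53. The loss is 44 − 17 = 27 in every subsequent period, with present value 27·β/(1−β).
Deviation is unprofitable when 27·β/(1−β) ≥ 53, i.e. β/(1−β) ≥ 53/27.
Equivalently β ≥ 53/(53+27) = 53/80.

53/80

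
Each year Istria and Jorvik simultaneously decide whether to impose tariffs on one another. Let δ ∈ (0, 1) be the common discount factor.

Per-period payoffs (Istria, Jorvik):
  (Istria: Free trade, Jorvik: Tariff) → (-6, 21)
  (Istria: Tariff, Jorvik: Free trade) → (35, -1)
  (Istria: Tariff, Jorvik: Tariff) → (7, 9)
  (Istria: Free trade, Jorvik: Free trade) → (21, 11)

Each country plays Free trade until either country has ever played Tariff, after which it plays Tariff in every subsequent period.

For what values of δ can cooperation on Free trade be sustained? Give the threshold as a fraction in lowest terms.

Istria: cooperation gives 21 each period; deviation gives 35 once then 7 forever.
  21/(1−δ) ≥ 35 + 7δ/(1−δ) ⇒ δ ≥ 14/28 = 1/2.
Jorvik: cooperation gives 11 each period; deviation gives 21 once then 9 forever.
  δ ≥ 10/12 = 5/6.
Both must hold, so the binding constraint is Jorvik's: δ ≥ 5/6.

5/6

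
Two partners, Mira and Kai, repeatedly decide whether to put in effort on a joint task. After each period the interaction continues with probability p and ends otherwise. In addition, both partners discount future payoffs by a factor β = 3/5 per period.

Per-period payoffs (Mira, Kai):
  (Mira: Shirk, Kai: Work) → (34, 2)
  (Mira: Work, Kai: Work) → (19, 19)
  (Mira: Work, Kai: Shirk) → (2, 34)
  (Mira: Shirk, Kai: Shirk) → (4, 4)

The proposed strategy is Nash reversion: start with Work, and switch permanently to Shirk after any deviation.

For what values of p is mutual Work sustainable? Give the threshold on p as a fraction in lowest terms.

5/6

Expected continuation weight on next period's payoff is β·p = 3/5·p, which plays the role of the discount factor.
Cooperation requires 3/5·p ≥ (34−19)/(34−4) = 1/2, hence p ≥ 5/6.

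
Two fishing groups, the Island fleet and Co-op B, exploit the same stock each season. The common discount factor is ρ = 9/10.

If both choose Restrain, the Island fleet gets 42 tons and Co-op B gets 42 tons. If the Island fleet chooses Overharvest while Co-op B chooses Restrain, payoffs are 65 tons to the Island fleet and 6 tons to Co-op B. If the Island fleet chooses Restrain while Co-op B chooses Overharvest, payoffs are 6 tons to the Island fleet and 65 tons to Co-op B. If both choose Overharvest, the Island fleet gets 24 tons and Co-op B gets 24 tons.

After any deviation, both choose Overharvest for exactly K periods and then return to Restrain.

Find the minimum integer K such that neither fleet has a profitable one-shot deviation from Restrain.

2

Need Σ_{k=1}^{K} ρ^k ≥ (65−42)/(42−24) = 1.2778 at ρ = 9/10.
At K = 1 the sum is 0.9000 < 1.2778; at K = 2 it is 1.7100 ≥ 1.2778.
So the minimum punishment length is K = 2.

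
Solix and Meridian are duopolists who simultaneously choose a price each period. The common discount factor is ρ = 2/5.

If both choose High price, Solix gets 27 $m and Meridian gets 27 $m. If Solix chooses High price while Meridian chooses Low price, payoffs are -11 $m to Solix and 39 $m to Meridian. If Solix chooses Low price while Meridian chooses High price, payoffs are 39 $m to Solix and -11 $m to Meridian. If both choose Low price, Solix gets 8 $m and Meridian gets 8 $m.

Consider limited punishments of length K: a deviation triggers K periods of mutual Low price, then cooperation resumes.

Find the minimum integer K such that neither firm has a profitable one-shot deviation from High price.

4

Need Σ_{k=1}^{K} ρ^k ≥ (39−27)/(27−8) = 0.6316 at ρ = 2/5.
At K = 3 the sum is 0.6240 < 0.6316; at K = 4 it is 0.6496 ≥ 0.6316.
So the minimum punishment length is K = 4.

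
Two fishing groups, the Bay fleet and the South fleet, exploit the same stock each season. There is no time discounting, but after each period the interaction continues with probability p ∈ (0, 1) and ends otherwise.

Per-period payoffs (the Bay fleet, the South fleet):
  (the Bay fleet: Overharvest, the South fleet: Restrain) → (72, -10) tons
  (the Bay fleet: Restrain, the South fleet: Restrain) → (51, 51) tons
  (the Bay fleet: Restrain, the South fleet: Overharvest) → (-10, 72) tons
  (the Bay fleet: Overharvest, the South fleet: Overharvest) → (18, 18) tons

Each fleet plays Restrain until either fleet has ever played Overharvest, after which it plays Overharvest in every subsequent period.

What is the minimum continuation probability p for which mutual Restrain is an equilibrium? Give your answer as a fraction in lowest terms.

7/18

Expected cooperation value is 51 + p·51 + p²·51 + … = 51/(1−p); deviation gives 72 + p·18/(1−p).
51 ≥ 72(1−p) + 18p ⇒ 54p ≥ 21 ⇒ p ≥ 21/54 = 7/18.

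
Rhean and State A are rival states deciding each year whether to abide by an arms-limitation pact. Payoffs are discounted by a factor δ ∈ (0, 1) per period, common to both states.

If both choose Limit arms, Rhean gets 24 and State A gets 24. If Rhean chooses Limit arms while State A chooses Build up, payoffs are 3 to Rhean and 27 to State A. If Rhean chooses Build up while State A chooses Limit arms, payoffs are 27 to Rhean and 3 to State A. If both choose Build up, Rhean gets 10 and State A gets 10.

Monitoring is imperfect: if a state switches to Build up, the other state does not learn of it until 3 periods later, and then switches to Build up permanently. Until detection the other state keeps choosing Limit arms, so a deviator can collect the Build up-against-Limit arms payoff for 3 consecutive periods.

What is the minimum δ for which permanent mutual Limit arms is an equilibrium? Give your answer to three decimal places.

Deviating for the 3 undetected periods gains 27−24 = 3 per period over cooperation, then loses 24−10 = 14 per period forever once punishment starts.
Gain: 3(1 + δ + … + δ^2); loss: 14·δ^3/(1−δ).
No profitable deviation ⇔ 3(1−δ^3) ≤ 14·δ^3, i.e. δ^3 ≥ 3/(3+14) = 3/17.
Hence δ ≥ (3/17)^(1/3) ≈ 0.561.

0.561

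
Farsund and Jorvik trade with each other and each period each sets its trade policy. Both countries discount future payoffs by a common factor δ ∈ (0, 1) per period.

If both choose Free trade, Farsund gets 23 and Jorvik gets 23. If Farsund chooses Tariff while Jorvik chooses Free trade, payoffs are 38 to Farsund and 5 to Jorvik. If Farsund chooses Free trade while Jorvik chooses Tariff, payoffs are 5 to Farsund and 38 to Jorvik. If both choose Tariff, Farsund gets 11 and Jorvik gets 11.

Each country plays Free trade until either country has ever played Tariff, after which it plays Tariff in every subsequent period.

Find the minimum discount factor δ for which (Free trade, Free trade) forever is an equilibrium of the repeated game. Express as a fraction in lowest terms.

Under grim trigger the critical discount factor is (T−C)/(T−P) with T = 38, C = 23, P = 11.
δ* = (38−23)/(38−11) = 15/27 = 5/9.

5/9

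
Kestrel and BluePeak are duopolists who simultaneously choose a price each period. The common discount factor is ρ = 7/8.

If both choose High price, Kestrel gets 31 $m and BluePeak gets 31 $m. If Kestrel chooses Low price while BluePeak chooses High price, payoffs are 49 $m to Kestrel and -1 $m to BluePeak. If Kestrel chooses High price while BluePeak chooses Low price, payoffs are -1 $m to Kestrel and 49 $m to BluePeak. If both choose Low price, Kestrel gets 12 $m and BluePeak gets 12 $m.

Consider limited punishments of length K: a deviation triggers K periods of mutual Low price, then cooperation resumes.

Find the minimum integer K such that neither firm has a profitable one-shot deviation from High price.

IC: ρ(1−ρ^K)/(1−ρ) ≥ (49−31)/(31−12) = 18/19.
With ρ = 7/8: need 1 − ρ^K ≥ 18/19·(1−7/8)/(7/8), i.e. ρ^K ≤ 0.8647.
Since (7/8)^1 = 0.8750 and (7/8)^2 = 0.7656, the smallest such K is 2.

2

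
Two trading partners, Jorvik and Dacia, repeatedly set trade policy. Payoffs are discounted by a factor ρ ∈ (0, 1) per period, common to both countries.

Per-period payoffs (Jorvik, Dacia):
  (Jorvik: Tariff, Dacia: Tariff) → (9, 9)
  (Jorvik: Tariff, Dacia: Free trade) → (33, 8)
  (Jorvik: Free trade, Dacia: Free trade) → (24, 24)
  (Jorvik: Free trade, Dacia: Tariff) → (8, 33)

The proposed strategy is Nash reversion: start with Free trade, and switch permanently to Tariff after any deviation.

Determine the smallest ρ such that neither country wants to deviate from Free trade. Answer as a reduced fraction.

3/8

Cooperation forever yields 24 each period: 24/(1−ρ).
Deviating yields 33 once, then 9 forever: 33 + 9ρ/(1−ρ).
No profitable deviation requires 24/(1−ρ) ≥ 33 + 9ρ/(1−ρ).
Multiplying by (1−ρ): 24 ≥ 33(1−ρ) + 9ρ = 33 − 24ρ.
So 24ρ ≥ 9, i.e. ρ ≥ 9/24 = 3/8.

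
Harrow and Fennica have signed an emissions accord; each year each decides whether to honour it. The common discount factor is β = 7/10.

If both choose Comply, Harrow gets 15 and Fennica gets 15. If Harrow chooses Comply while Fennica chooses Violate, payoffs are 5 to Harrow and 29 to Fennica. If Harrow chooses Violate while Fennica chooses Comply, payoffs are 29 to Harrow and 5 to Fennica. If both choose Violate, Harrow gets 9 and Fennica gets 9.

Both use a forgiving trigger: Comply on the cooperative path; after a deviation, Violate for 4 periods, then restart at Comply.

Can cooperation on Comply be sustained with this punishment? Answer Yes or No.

No

Comparing payoff streams over the 5 periods until play realigns: cooperate → 15(1+β+…+β^4); deviate → 29 + 9(β+…+β^4).
Cooperation is sustained iff (15−9)(β+…+β^4) ≥ 29−15.
β+…+β^4 = 7/10·(1−(7/10)^4)/(1−7/10) = 1.7731, and (29−15)/(15−9) = 2.3333.
1.7731 < 2.3333, so cooperation is not sustainable.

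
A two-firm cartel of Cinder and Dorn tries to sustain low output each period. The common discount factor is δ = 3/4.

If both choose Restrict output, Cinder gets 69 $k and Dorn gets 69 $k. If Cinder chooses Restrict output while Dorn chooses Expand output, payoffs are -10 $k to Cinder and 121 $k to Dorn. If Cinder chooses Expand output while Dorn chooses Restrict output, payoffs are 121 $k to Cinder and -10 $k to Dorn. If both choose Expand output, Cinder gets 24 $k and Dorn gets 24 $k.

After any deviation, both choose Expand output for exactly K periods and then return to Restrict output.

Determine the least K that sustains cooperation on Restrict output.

2

No profitable deviation requires (69−24)(δ+…+δ^K) ≥ 121−69, i.e. δ+…+δ^K ≥ 52/45 ≈ 1.1556.
With δ = 3/4, the partial sums are K=1: 0.7500, K=2: 1.3125.
K = 2 is the first length at which the sum reaches 1.1556.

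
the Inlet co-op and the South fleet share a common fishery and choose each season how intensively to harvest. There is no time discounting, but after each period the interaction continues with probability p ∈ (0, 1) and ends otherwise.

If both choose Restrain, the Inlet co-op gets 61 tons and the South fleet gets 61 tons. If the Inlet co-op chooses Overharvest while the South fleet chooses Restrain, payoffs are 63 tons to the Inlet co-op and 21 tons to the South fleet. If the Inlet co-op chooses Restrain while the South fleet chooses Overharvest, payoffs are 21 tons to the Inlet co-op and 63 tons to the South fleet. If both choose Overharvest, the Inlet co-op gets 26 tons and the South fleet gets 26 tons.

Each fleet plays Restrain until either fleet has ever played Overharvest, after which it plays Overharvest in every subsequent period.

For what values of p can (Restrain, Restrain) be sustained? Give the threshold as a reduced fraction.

2/37

Expected cooperation value is 61 + p·61 + p²·61 + … = 61/(1−p); deviation gives 63 + p·26/(1−p).
61 ≥ 63(1−p) + 26p ⇒ 37p ≥ 2 ⇒ p ≥ 2/37.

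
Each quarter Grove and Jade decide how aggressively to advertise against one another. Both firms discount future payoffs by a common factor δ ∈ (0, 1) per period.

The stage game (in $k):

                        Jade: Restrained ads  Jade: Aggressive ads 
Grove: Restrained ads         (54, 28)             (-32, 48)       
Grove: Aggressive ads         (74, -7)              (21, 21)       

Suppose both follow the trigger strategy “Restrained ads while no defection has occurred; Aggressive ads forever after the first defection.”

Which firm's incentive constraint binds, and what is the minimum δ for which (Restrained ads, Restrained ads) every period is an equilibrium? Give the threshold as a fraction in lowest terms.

Jade; δ ≥ 20/27

Grove: cooperation gives 54 each period; deviation gives 74 once then 21 forever.
  54/(1−δ) ≥ 74 + 21δ/(1−δ) ⇒ δ ≥ 20/53.
Jade: cooperation gives 28 each period; deviation gives 48 once then 21 forever.
  δ ≥ 20/27.
Both must hold, so the binding constraint is Jade's: δ ≥ 20/27.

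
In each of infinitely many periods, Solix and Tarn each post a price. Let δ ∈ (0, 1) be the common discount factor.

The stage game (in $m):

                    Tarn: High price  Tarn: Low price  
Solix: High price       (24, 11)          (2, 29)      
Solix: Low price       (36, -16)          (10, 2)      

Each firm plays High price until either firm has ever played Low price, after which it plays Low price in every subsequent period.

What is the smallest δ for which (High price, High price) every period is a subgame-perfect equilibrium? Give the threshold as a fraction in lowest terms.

Solix: cooperation gives 24 each period; deviation gives 36 once then 10 forever.
  24/(1−δ) ≥ 36 + 10δ/(1−δ) ⇒ δ ≥ 12/26 = 6/13.
Tarn: cooperation gives 11 each period; deviation gives 29 once then 2 forever.
  δ ≥ 18/27 = 2/3.
Both must hold, so the binding constraint is Tarn's: δ ≥ 2/3.

2/3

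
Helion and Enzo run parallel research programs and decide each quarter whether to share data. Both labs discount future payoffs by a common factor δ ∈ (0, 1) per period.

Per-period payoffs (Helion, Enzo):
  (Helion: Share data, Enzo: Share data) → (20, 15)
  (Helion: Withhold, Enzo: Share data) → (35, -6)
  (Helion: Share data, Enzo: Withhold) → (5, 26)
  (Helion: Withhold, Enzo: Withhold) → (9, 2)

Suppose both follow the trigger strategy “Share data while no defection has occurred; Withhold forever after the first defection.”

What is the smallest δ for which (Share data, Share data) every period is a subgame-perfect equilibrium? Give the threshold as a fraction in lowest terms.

For Helion: deviation gain 35−20 = 15, per-period punishment loss 20−9 = 11. IC gives δ ≥ 15/26.
For Enzo: gain 11, loss 13 per period, so δ ≥ 11/24.
The tighter constraint is Helion's, so cooperation needs δ ≥ 15/26.

15/26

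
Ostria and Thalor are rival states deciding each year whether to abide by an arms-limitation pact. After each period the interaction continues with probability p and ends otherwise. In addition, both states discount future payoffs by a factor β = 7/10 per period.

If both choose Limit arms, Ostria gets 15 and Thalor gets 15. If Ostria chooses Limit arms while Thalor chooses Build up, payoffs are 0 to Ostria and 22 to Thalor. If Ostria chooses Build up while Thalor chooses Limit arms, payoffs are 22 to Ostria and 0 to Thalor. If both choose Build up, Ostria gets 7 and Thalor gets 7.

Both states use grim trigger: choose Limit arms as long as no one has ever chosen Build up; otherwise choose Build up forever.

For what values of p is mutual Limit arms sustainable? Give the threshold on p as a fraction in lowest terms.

With continuation probability p and discount β, the effective per-period discount factor is βp.
Grim-trigger IC: βp ≥ (22−15)/(22−7) = 7/15.
So p ≥ (7/15)/(7/10) = 2/3.

2/3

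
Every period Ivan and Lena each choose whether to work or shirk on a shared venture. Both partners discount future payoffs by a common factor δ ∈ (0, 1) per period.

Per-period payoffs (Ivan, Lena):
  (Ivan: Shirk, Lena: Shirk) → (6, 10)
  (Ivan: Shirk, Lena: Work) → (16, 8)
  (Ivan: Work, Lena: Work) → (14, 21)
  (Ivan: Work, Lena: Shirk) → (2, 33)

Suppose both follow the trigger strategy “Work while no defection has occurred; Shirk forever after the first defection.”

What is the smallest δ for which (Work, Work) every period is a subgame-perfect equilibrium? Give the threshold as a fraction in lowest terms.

Ivan: cooperation gives 14 each period; deviation gives 16 once then 6 forever.
  14/(1−δ) ≥ 16 + 6δ/(1−δ) ⇒ δ ≥ 2/10 = 1/5.
Lena: cooperation gives 21 each period; deviation gives 33 once then 10 forever.
  δ ≥ 12/23.
Both must hold, so the binding constraint is Lena's: δ ≥ 12/23.

12/23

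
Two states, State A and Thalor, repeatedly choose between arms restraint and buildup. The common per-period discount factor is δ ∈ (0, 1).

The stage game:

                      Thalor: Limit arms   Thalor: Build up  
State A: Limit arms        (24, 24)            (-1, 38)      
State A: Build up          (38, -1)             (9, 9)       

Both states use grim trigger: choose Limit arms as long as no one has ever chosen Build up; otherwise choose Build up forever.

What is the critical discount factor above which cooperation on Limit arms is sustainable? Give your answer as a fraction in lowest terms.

Under grim trigger the critical discount factor is (T−C)/(T−P) with T = 38, C = 24, P = 9.
δ* = (38−24)/(38−9) = 14/29.

14/29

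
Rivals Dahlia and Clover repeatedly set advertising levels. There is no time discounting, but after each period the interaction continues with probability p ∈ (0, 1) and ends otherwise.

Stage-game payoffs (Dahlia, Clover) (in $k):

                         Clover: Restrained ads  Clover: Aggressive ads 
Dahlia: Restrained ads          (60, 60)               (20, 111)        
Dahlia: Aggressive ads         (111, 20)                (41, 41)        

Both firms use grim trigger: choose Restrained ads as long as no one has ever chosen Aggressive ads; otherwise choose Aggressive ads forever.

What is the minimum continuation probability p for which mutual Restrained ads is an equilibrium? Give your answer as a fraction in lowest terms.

With no time discounting, the continuation probability p plays the role of the discount factor.
Grim-trigger IC: 60/(1−p) ≥ 111 + 41p/(1−p) ⇒ p ≥ (111−60)/(111−41) = 51/70.

51/70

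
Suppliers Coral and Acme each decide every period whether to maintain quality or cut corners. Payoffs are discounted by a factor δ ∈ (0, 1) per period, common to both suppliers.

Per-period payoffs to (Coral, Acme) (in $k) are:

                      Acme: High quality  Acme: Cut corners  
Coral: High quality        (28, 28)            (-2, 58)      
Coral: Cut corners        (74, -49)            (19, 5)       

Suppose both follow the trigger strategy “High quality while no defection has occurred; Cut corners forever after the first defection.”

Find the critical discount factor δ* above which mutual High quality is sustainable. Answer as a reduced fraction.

46/55

For Coral: deviation gain 74−28 = 46, per-period punishment loss 28−19 = 9. IC gives δ ≥ 46/55.
For Acme: gain 30, loss 23 per period, so δ ≥ 30/53.
The tighter constraint is Coral's, so cooperation needs δ ≥ 46/55.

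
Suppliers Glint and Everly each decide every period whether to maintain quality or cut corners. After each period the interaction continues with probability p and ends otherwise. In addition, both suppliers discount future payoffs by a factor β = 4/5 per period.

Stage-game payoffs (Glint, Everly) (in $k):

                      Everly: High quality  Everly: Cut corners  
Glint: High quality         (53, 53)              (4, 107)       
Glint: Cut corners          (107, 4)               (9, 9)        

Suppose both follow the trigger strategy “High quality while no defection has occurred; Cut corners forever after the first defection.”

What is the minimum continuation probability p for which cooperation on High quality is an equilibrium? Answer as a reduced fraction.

135/196

With continuation probability p and discount β, the effective per-period discount factor is βp.
Grim-trigger IC: βp ≥ (107−53)/(107−9) = 27/49.
So p ≥ (27/49)/(4/5) = 135/196.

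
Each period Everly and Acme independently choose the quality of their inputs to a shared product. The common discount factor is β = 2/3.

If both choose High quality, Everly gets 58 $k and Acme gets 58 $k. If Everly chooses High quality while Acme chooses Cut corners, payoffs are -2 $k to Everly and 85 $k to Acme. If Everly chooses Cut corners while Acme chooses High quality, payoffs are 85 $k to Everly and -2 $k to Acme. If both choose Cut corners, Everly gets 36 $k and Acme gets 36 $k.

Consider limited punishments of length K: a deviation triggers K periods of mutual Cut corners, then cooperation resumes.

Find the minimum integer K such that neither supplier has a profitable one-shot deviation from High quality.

3

Need Σ_{k=1}^{K} β^k ≥ (85−58)/(58−36) = 1.2273 at β = 2/3.
At K = 2 the sum is 1.1111 < 1.2273; at K = 3 it is 1.4074 ≥ 1.2273.
So the minimum punishment length is K = 3.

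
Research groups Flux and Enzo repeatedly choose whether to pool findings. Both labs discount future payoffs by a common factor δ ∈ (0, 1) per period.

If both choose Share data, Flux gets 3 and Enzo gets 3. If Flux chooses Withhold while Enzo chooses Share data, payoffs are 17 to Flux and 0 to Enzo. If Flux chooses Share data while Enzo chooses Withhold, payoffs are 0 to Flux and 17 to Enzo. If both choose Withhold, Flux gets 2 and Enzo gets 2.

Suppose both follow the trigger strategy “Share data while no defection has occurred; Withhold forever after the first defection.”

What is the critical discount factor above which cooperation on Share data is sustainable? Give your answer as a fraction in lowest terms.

14/15

Cooperation forever yields 3 each period: 3/(1−δ).
Deviating yields 17 once, then 2 forever: 17 + 2δ/(1−δ).
No profitable deviation requires 3/(1−δ) ≥ 17 + 2δ/(1−δ).
Multiplying by (1−δ): 3 ≥ 17(1−δ) + 2δ = 17 − 15δ.
So 15δ ≥ 14, i.e. δ ≥ 14/15.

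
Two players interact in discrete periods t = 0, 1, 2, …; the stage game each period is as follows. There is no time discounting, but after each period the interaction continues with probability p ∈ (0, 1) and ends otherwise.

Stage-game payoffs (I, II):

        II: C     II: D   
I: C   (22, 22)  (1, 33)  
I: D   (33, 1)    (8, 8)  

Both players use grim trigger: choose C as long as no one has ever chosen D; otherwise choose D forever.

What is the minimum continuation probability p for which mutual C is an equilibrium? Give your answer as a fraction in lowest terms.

With no time discounting, the continuation probability p plays the role of the discount factor.
Grim-trigger IC: 22/(1−p) ≥ 33 + 8p/(1−p) ⇒ p ≥ (33−22)/(33−8) = 11/25.

11/25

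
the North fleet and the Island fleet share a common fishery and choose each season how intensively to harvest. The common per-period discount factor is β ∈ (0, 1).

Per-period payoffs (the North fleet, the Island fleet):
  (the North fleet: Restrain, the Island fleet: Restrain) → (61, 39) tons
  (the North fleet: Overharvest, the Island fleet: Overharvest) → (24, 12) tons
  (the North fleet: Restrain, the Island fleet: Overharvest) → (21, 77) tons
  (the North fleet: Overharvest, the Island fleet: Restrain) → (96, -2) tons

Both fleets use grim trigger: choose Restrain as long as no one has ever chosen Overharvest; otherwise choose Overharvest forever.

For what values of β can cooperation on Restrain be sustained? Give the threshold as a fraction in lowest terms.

For the North fleet: deviation gain 96−61 = 35, per-period punishment loss 61−24 = 37. IC gives β ≥ 35/72.
For the Island fleet: gain 38, loss 27 per period, so β ≥ 38/65.
The tighter constraint is the Island fleet's, so cooperation needs β ≥ 38/65.

38/65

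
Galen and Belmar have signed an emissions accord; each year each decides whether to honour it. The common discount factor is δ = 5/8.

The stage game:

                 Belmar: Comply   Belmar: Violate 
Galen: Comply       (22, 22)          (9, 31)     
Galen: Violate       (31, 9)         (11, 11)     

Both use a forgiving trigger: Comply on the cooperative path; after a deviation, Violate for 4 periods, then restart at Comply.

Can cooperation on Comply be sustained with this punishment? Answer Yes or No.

IC: δ+…+δ^4 ≥ (31−22)/(22−11) = 9/11.
At δ = 5/8: partial sum = 1.4124 ≥ 0.8182. Cooperation sustainable.

Yes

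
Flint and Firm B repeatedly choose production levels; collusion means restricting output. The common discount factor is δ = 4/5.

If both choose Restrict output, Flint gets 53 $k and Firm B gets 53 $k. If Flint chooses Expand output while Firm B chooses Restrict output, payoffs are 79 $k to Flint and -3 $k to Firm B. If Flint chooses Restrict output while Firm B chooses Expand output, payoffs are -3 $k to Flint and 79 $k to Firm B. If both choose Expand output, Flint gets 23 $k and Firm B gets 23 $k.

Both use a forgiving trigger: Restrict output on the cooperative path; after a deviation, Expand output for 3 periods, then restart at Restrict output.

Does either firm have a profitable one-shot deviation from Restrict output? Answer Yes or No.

No

IC: δ+…+δ^3 ≥ (79−53)/(53−23) = 13/15.
At δ = 4/5: partial sum = 1.9520 ≥ 0.8667. Cooperation sustainable.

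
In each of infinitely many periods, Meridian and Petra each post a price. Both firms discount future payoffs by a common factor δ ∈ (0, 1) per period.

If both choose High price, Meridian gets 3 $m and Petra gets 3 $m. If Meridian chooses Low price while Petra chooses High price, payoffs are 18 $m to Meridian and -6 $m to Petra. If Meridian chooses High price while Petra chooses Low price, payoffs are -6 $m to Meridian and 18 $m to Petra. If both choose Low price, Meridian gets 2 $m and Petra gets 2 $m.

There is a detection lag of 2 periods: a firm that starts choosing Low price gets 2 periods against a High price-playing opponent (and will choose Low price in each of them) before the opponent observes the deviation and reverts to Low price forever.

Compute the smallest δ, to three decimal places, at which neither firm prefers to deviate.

A deviator earns 18 for 2 periods, then 2 forever; cooperating earns 3 forever. Multiplying the IC by (1−δ):
3 ≥ 18(1−δ^2) + 2δ^2, so 16·δ^2 ≥ 15 and δ^2 ≥ 15/16.
δ ≥ (15/16)^(1/2) ≈ 0.968.

0.968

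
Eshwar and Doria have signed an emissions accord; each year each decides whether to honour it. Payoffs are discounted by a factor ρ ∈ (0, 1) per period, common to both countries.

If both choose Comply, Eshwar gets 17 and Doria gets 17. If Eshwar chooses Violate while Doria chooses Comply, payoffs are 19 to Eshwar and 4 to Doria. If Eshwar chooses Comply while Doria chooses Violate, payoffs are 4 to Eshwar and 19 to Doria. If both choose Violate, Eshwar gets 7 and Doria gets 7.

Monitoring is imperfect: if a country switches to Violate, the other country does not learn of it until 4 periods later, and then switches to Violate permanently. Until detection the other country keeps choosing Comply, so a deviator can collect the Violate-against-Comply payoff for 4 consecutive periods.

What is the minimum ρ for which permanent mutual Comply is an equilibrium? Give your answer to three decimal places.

0.639

The best deviation is to choose Violate for all 4 undetected periods, earning 19 each, then 7 forever once detected.
Deviation value: 19(1−ρ^4)/(1−ρ) + 7ρ^4/(1−ρ); cooperation value: 17/(1−ρ).
IC: 17 ≥ 19(1−ρ^4) + 7ρ^4 = 19 − 12ρ^4.
So ρ^4 ≥ 2/12 = 1/6, giving ρ ≥ (1/6)^(1/4) ≈ 0.639.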